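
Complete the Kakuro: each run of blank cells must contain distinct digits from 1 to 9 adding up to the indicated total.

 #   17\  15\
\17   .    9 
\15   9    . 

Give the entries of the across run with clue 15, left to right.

17 in 2 cells must be {8,9}.
R1C1 = 17 − 9 = 8 completes the 17 across.
R2C2 = 15 − 9 = 6 completes the 15 across.

9 6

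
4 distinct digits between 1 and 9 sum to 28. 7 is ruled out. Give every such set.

{5,6,8,9}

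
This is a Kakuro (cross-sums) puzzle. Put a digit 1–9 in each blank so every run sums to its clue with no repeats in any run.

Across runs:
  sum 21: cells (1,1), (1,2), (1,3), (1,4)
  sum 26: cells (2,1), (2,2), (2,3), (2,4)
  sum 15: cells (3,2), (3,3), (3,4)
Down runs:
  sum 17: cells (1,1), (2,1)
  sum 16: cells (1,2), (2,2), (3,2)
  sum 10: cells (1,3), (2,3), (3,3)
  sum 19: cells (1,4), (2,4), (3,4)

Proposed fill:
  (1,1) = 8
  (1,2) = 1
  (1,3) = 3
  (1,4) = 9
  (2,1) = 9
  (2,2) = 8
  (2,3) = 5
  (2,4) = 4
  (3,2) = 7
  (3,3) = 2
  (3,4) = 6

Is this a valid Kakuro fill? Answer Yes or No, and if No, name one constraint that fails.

Yes

Across: 8+1+3+9=21; 9+8+5+4=26; 7+2+6=15. Down: 8+9=17; 1+8+7=16; 3+5+2=10; 9+4+6=19. No digit repeats within any run.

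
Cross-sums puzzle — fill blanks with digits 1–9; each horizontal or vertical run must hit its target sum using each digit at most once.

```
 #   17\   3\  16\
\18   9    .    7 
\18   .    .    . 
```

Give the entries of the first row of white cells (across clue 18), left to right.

17 in 2 cells must be {8,9}; 3 in 2 cells must be {1,2}; 16 in 2 cells must be {7,9}.
R1C2 = 18 − 16 = 2 completes the 18 across.
R2C1 = 17 − 9 = 8 completes the 17 down.
R2C2 = 3 − 2 = 1 completes the 3 down.
R2C3 = 18 − 9 = 9 completes the 18 across.

9 2 7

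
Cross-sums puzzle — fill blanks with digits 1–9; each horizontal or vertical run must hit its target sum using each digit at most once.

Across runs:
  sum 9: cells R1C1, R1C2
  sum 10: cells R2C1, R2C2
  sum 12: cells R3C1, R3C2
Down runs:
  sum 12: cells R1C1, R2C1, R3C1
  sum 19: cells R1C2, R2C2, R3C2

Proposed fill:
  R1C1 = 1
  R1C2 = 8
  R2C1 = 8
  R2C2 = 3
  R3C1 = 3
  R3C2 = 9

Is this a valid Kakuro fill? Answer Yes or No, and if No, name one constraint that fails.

No — the down run R1C2–R3C2 sums to 20, not 19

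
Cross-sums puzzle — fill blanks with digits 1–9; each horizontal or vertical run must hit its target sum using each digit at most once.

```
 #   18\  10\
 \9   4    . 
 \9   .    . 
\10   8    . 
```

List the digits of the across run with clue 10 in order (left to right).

8 2

R1C2 = 9 − 4 = 5 completes the 9 across.
R2C1 = 18 − 12 = 6 completes the 18 down.
R2C2 = 9 − 6 = 3 completes the 9 across.
R3C2 = 10 − 8 = 2 completes the 10 across.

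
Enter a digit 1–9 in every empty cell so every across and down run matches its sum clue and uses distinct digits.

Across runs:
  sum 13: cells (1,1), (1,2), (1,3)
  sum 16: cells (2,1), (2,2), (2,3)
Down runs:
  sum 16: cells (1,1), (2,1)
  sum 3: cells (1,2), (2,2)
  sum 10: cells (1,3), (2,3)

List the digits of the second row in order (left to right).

16 in 2 cells must be {7,9}; 3 in 2 cells must be {1,2}.
Nothing is forced directly, so branch on (1,2), whose candidates are 1 or 2. If (1,2) = 1: that forces (2,2) = 2, (2,1) = 9, after which (2,3) would have to be in {5} for the 16 across but in {1,2,3,4,6,7,8,9} for the 10 down — contradiction. So (1,2) = 2.
Given what's placed, (1,1) must be 7 to fit the 13 across and 16 down.
(1,3) = 13 − 9 = 4 completes the 13 across.
(2,1) = 16 − 7 = 9 completes the 16 down.
(2,2) = 3 − 2 = 1 completes the 3 down.
(2,3) = 16 − 10 = 6 completes the 16 across.

9 1 6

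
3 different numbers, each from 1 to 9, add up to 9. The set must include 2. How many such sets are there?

3 distinct digits from 1–9 sum between 6 and 24.
Keeping only sets containing 2.
Enumerating: {1,2,6}, {2,3,4}.

2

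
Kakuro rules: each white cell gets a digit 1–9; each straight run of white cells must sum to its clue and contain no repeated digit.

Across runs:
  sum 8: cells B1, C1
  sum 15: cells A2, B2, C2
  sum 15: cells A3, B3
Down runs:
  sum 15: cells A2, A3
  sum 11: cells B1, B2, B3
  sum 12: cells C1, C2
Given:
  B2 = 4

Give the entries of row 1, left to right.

B3 = 6: the only remaining digit allowed by both the 15 across and the 11 down.
B1 = 11 − 10 = 1 completes the 11 down.
C1 = 8 − 1 = 7 completes the 8 across.
C2 = 12 − 7 = 5 completes the 12 down.
A3 = 15 − 6 = 9 completes the 15 across.
A2 = 15 − 9 = 6 completes the 15 across.

1 7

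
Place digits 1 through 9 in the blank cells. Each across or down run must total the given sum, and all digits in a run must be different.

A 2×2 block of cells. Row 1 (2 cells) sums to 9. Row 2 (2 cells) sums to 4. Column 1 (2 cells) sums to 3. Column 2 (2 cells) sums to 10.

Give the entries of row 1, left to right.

4 in 2 cells must be {1,3}; 3 in 2 cells must be {1,2}.
The 4 across and the 3 down share only 1, so (2,1) = 1.
(2,2) = 4 − 1 = 3 completes the 4 across.
(1,1) = 3 − 1 = 2 completes the 3 down.
(1,2) = 9 − 2 = 7 completes the 9 across.

2 7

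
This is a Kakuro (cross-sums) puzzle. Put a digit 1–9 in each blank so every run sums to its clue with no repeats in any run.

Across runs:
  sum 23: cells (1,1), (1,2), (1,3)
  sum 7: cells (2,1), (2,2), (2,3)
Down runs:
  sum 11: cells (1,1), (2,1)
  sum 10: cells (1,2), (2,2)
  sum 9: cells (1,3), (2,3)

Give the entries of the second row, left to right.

23 in 3 cells must be {6,8,9}; 7 in 3 cells must be {1,2,4}.
Nothing is forced directly, so branch on (1,3), whose candidates are 6 or 8. If (1,3) = 6: then (2,3) would have to be in {1,2,4} for the 7 across but in {3} for the 9 down — contradiction. So (1,3) = 8.
(2,3) = 9 − 8 = 1 completes the 9 down.
Nothing is forced directly, so branch on (2,1), whose candidates are 2 or 4. If (2,1) = 4: then (1,1) would have to be in {6,9} for the 23 across but in {7} for the 11 down — contradiction. So (2,1) = 2.
(1,1) = 11 − 2 = 9 completes the 11 down.
(1,2) = 23 − 17 = 6 completes the 23 across.
(2,2) = 7 − 3 = 4 completes the 7 across.

2 4 1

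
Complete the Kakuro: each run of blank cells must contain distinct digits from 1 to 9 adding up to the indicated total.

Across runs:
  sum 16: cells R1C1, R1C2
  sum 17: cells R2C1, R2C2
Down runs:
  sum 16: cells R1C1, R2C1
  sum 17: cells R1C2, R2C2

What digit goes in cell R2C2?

8

16 in 2 cells must be {7,9}; 17 in 2 cells must be {8,9}.
The 16 across and the 17 down share only 9, so R1C2 = 9.
The 17 across and the 16 down share only 9, so R2C1 = 9.
R2C2 = 17 − 9 = 8 completes the 17 across.
R1C1 = 16 − 9 = 7 completes the 16 across.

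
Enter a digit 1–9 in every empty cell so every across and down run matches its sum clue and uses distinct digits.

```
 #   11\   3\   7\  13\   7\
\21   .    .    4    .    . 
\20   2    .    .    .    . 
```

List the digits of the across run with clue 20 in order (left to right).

3 in 2 cells must be {1,2}.
R1C1 = 11 − 2 = 9 completes the 11 down.
R1C4 = 5: the only remaining digit allowed by both the 21 across and the 13 down.
Given what's placed, R2C2 must be 1 to fit the 20 across and 3 down.
R2C3 = 7 − 4 = 3 completes the 7 down.
R2C4 = 13 − 5 = 8 completes the 13 down.
R2C5 = 20 − 14 = 6 completes the 20 across.

2 1 3 8 6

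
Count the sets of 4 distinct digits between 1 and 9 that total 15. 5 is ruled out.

4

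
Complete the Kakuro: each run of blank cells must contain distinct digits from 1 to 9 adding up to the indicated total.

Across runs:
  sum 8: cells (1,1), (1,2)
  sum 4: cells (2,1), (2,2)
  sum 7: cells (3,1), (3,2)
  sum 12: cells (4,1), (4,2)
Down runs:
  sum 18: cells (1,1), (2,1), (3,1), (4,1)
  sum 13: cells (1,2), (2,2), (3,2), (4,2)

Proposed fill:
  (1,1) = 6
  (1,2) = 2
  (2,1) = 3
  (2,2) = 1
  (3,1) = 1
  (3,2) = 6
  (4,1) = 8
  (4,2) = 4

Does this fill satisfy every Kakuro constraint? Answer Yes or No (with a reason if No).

Yes

Across: 6+2=8; 3+1=4; 1+6=7; 8+4=12. Down: 6+3+1+8=18; 2+1+6+4=13. No digit repeats within any run.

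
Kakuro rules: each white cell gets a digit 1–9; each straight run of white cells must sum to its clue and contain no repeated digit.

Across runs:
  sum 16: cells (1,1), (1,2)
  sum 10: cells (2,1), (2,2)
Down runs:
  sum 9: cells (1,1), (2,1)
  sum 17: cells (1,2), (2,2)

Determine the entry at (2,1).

16 in 2 cells must be {7,9}; 17 in 2 cells must be {8,9}.
The 16 across and the 9 down share only 7, so (1,1) = 7.
(1,2) = 16 − 7 = 9 completes the 16 across.
(2,1) = 9 − 7 = 2 completes the 9 down.
(2,2) = 10 − 2 = 8 completes the 10 across.

2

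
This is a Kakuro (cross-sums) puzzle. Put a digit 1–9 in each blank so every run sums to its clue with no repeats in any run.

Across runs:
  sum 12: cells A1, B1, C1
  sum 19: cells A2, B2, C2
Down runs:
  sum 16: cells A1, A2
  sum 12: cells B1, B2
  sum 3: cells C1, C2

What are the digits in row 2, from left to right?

9 8 2

16 in 2 cells must be {7,9}; 3 in 2 cells must be {1,2}.
The 19 across and the 3 down share only 2, so C2 = 2.
C1 = 3 − 2 = 1 completes the 3 down.
Given what's placed, A2 must be 9 to fit the 19 across and 16 down.
B2 = 19 − 11 = 8 completes the 19 across.
A1 = 16 − 9 = 7 completes the 16 down.
B1 = 12 − 8 = 4 completes the 12 across.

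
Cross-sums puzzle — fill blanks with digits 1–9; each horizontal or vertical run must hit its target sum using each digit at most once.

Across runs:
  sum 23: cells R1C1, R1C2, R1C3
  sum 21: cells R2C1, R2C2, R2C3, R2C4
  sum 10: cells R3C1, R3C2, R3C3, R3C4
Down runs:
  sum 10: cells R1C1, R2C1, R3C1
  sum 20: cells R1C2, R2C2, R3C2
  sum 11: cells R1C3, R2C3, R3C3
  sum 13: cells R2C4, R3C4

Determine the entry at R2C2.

8

23 in 3 cells must be {6,8,9}; 10 in 4 cells must be {1,2,3,4}.
R1C1 = 6: only digit in both the 23-across and 10-down candidate sets.
Given what's placed, R1C3 must be 8 to fit the 23 across and 11 down.
Intersecting the 10 across with the 13 down forces R3C4 = 4.
R1C2 = 23 − 14 = 9 completes the 23 across.
R2C4 = 13 − 4 = 9 completes the 13 down.
Given what's placed, R3C2 must be 3 to fit the 10 across and 20 down.
R2C2 = 20 − 12 = 8 completes the 20 down.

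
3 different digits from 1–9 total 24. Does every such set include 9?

The only way to make 24 from 3 distinct digits is {7,8,9}, which contains 9.

Yes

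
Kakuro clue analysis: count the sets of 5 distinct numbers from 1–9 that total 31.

5 distinct digits from 1–9 sum between 15 and 35.
Enumerating: {1,6,7,8,9}, {2,5,7,8,9}, {3,4,7,8,9}, {3,5,6,8,9}, {4,5,6,7,9}.

5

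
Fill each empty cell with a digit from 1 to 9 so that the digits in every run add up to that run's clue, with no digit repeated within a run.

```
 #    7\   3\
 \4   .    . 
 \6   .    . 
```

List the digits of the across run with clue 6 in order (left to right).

4 2

4 in 2 cells must be {1,3}; 3 in 2 cells must be {1,2}.
The 4 across and the 3 down share only 1, so R1C2 = 1.
R2C2 = 3 − 1 = 2 completes the 3 down.
R1C1 = 4 − 1 = 3 completes the 4 across.
R2C1 = 6 − 2 = 4 completes the 6 across.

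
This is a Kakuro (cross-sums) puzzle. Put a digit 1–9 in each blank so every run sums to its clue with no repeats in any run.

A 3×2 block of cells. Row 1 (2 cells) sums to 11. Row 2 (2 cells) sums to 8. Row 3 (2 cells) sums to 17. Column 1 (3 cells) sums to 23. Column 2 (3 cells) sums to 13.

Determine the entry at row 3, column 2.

8

17 in 2 cells must be {8,9}; 23 in 3 cells must be {6,8,9}.
The 8 across and the 23 down share only 6, so (2,1) = 6.
(2,2) = 8 − 6 = 2 completes the 8 across.
Given what's placed, (3,2) must be 8 to fit the 17 across and 13 down.
(1,2) = 13 − 10 = 3 completes the 13 down.
(3,1) = 17 − 8 = 9 completes the 17 across.
(1,1) = 11 − 3 = 8 completes the 11 across.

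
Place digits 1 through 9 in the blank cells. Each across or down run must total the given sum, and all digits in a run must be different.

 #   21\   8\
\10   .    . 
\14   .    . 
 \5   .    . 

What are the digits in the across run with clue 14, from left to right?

The 14 across and the 8 down share only 5, so R2C2 = 5.
The 5 across and the 21 down share only 4, so R3C1 = 4.
R3C2 = 5 − 4 = 1 completes the 5 across.
R1C2 = 8 − 6 = 2 completes the 8 down.
R2C1 = 14 − 5 = 9 completes the 14 across.
R1C1 = 10 − 2 = 8 completes the 10 across.

9, 5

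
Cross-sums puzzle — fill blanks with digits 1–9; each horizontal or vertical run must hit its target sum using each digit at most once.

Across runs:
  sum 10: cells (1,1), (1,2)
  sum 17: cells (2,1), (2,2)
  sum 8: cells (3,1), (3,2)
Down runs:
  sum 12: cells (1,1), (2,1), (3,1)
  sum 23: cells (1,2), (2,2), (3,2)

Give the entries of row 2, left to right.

9 8

17 in 2 cells must be {8,9}; 23 in 3 cells must be {6,8,9}.
The 8 across and the 23 down share only 6, so (3,2) = 6.
(3,1) = 8 − 6 = 2 completes the 8 across.
Given what's placed, (2,1) must be 9 to fit the 17 across and 12 down.
(2,2) = 17 − 9 = 8 completes the 17 across.
(1,1) = 12 − 11 = 1 completes the 12 down.
(1,2) = 10 − 1 = 9 completes the 10 across.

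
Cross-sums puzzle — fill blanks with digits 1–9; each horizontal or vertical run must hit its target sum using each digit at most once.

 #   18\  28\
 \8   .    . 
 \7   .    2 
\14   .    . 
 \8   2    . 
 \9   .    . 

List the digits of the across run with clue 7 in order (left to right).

R2C1 = 7 − 2 = 5 completes the 7 across.
R3C1 = 6: the only remaining digit allowed by both the 14 across and the 18 down.
R3C2 = 14 − 6 = 8 completes the 14 across.
R4C2 = 8 − 2 = 6 completes the 8 across.
R1C1 = 1: the only remaining digit allowed by both the 8 across and the 18 down.
R1C2 = 8 − 1 = 7 completes the 8 across.
R5C1 = 18 − 14 = 4 completes the 18 down.
R5C2 = 9 − 4 = 5 completes the 9 across.

5 2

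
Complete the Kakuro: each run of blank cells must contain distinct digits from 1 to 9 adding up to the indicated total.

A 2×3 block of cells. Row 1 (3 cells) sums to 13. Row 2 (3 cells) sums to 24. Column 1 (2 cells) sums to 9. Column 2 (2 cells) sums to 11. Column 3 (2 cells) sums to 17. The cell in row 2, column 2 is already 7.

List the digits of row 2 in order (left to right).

8, 7, 9

24 in 3 cells must be {7,8,9}; 17 in 2 cells must be {8,9}.
(1,2) = 11 − 7 = 4 completes the 11 down.
(1,3) = 8: the only remaining digit allowed by both the 13 across and the 17 down.
(2,1) = 8: the only remaining digit allowed by both the 24 across and the 9 down.
(2,3) = 24 − 15 = 9 completes the 24 across.
(1,1) = 13 − 12 = 1 completes the 13 across.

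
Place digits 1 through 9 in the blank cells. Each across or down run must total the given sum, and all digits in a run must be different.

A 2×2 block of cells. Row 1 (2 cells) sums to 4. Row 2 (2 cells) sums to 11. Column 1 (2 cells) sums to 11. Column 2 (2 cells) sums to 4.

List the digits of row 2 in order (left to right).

4 in 2 cells must be {1,3}.
The 4 across and the 11 down share only 3, so (1,1) = 3.
(1,2) = 4 − 3 = 1 completes the 4 across.
(2,1) = 11 − 3 = 8 completes the 11 down.
(2,2) = 11 − 8 = 3 completes the 11 across.

8 3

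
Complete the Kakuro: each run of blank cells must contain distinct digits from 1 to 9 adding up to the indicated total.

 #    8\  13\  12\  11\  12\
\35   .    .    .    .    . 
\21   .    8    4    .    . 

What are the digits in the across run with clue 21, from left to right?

1 8 4 5 3

35 in 5 cells must be {5,6,7,8,9}.
R1C2 = 13 − 8 = 5 completes the 13 down.
R1C3 = 12 − 4 = 8 completes the 12 down.
No cell is forced outright now. R1C1 can only be 6 or 7 (the digits allowed by both its 35 across and its 8 down). If R1C1 = 6: that forces R2C1 = 2, R2C4 = 6, after which R2C5 would have to be in {1} for the 21 across but in {3,4,5,7,8,9} for the 12 down — contradiction. So R1C1 = 7.
R1C5 = 9: the only remaining digit allowed by both the 35 across and the 12 down.
R2C1 = 8 − 7 = 1 completes the 8 down.
R2C5 = 12 − 9 = 3 completes the 12 down.
R1C4 = 35 − 29 = 6 completes the 35 across.
R2C4 = 21 − 16 = 5 completes the 21 across.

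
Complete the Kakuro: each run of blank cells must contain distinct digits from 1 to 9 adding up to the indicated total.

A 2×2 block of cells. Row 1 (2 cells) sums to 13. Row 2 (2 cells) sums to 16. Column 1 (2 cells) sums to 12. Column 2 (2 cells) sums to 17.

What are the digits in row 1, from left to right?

5 8

16 in 2 cells must be {7,9}; 17 in 2 cells must be {8,9}.
The 16 across and the 17 down share only 9, so (2,2) = 9.
(1,2) = 17 − 9 = 8 completes the 17 down.
(2,1) = 16 − 9 = 7 completes the 16 across.
(1,1) = 13 − 8 = 5 completes the 13 across.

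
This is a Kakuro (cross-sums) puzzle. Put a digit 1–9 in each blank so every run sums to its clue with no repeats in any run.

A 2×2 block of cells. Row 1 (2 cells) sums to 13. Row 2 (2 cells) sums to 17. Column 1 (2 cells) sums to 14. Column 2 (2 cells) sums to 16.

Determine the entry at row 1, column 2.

17 in 2 cells must be {8,9}; 16 in 2 cells must be {7,9}.
The 17 across and the 16 down share only 9, so (2,2) = 9.
(1,2) = 16 − 9 = 7 completes the 16 down.
(2,1) = 17 − 9 = 8 completes the 17 across.
(1,1) = 13 − 7 = 6 completes the 13 across.

7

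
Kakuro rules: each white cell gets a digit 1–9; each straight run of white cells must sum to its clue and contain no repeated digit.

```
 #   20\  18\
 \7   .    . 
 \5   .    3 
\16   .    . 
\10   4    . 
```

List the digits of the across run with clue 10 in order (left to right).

16 in 2 cells must be {7,9}.
R2C1 = 5 − 3 = 2 completes the 5 across.
Given what's placed, R3C1 must be 9 to fit the 16 across and 20 down.
R3C2 = 16 − 9 = 7 completes the 16 across.
R4C2 = 10 − 4 = 6 completes the 10 across.
R1C1 = 20 − 15 = 5 completes the 20 down.
R1C2 = 7 − 5 = 2 completes the 7 across.

4 6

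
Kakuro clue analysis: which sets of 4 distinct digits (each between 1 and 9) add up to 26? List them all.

{2,7,8,9}; {3,6,8,9}; {4,5,8,9}; {4,6,7,9}; {5,6,7,8}

4 distinct digits from 1–9 sum between 10 and 30.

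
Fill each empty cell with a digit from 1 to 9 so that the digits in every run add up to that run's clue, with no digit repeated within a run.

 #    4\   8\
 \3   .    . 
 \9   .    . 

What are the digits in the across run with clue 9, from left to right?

3 6

3 in 2 cells must be {1,2}; 4 in 2 cells must be {1,3}.
The 3 across and the 4 down share only 1, so R1C1 = 1.
R1C2 = 3 − 1 = 2 completes the 3 across.
R2C1 = 4 − 1 = 3 completes the 4 down.
R2C2 = 9 − 3 = 6 completes the 9 across.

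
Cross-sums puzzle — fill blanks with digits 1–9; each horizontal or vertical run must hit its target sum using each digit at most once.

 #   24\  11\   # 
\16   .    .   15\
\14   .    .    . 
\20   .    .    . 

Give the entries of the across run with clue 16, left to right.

16 in 2 cells must be {7,9}; 24 in 3 cells must be {7,8,9}.
Only 7 fits R1C2 under both its across sum 16 and down sum 11.
Given what's placed, R3C2 must be 3 to fit the 20 across and 11 down.
R1C1 = 16 − 7 = 9 completes the 16 across.

9, 7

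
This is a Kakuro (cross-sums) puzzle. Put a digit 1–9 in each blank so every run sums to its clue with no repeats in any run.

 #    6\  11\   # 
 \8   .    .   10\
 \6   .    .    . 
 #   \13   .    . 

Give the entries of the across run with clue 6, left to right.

1 2 3

6 in 3 cells must be {1,2,3}.
Nothing is forced directly, so branch on R2C1, whose candidates are 1 or 2. If R2C1 = 2: then R1C1 would have to be in {1,2,3,5,6,7} for the 8 across but in {4} for the 6 down — contradiction. So R2C1 = 1.
R1C1 = 6 − 1 = 5 completes the 6 down.
R1C2 = 8 − 5 = 3 completes the 8 across.
R2C2 = 2: the only remaining digit allowed by both the 6 across and the 11 down.
R2C3 = 6 − 3 = 3 completes the 6 across.
R3C2 = 11 − 5 = 6 completes the 11 down.
R3C3 = 13 − 6 = 7 completes the 13 across.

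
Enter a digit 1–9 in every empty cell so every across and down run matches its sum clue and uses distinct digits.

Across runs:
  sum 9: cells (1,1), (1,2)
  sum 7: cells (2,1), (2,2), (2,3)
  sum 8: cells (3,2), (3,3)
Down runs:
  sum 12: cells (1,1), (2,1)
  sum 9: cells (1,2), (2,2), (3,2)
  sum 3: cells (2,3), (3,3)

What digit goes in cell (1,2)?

1

7 in 3 cells must be {1,2,4}; 3 in 2 cells must be {1,2}.
The 7 across and the 12 down share only 4, so (2,1) = 4.
(1,1) = 12 − 4 = 8 completes the 12 down.
(1,2) = 9 − 8 = 1 completes the 9 across.
(2,2) = 2: the only remaining digit allowed by both the 7 across and the 9 down.
(2,3) = 7 − 6 = 1 completes the 7 across.
(3,2) = 9 − 3 = 6 completes the 9 down.
(3,3) = 8 − 6 = 2 completes the 8 across.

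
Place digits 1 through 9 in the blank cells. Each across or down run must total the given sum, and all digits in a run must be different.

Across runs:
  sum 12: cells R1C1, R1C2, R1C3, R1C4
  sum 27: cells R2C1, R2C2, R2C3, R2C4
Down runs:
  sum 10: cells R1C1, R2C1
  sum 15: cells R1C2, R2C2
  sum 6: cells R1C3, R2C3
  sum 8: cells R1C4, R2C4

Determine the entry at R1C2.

Only 6 fits R1C2 under both its across sum 12 and down sum 15.
R2C2 = 15 − 6 = 9 completes the 15 down.
Nothing is forced directly, so branch on R1C3, whose candidates are 1 or 2. If R1C3 = 2: that forces R2C3 = 4, R2C4 = 6, after which R1C4 would have to be in {1,3} for the 12 across but in {2} for the 8 down — contradiction. So R1C3 = 1.
R2C3 = 6 − 1 = 5 completes the 6 down.
No cell is forced outright now. R2C1 can only be 6 or 7 (the digits allowed by both its 27 across and its 10 down). If R2C1 = 6: then R1C1 would have to be in {2,3} for the 12 across but in {4} for the 10 down — contradiction. So R2C1 = 7.
R1C1 = 10 − 7 = 3 completes the 10 down.
R1C4 = 12 − 10 = 2 completes the 12 across.
R2C4 = 27 − 21 = 6 completes the 27 across.

6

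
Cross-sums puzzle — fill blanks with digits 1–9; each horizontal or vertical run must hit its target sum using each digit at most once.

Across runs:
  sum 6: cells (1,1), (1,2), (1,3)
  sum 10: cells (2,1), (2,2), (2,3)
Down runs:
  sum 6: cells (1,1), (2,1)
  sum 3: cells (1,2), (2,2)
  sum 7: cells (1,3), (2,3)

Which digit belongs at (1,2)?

2

6 in 3 cells must be {1,2,3}; 3 in 2 cells must be {1,2}.
Nothing is forced directly, so branch on (1,1), whose candidates are 1 or 2. If (1,1) = 2: that forces (1,2) = 1, (1,3) = 3, (2,1) = 4, after which (2,2) would have to be in {1,5} for the 10 across but in {2} for the 3 down — contradiction. So (1,1) = 1.
Given what's placed, (1,2) must be 2 to fit the 6 across and 3 down.
(1,3) = 6 − 3 = 3 completes the 6 across.
(2,1) = 6 − 1 = 5 completes the 6 down.
(2,2) = 3 − 2 = 1 completes the 3 down.
(2,3) = 10 − 6 = 4 completes the 10 across.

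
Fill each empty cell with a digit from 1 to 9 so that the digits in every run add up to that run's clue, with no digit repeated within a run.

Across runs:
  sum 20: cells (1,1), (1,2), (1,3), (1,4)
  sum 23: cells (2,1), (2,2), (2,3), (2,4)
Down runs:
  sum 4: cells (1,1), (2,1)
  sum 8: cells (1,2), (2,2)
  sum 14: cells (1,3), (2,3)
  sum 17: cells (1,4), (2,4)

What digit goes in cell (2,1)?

3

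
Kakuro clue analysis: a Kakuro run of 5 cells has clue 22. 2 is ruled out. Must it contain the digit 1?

Every partition of 22 into 5 distinct digits under that restriction includes 1: {1,3,4,5,9}, {1,3,4,6,8}, {1,3,5,6,7}.

Yes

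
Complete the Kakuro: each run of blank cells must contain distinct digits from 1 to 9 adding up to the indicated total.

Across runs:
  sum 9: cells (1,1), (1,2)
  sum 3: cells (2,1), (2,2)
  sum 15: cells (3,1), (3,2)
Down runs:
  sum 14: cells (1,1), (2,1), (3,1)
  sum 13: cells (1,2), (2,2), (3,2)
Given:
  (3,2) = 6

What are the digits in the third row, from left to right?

9, 6

3 in 2 cells must be {1,2}.
Given what's placed, (2,2) must be 2 to fit the 3 across and 13 down.
(3,1) = 15 − 6 = 9 completes the 15 across.
(1,2) = 13 − 8 = 5 completes the 13 down.
(2,1) = 3 − 2 = 1 completes the 3 across.
(1,1) = 9 − 5 = 4 completes the 9 across.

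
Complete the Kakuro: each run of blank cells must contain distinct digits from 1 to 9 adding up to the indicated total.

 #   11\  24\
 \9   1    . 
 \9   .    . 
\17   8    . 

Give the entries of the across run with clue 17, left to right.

8 9

17 in 2 cells must be {8,9}; 24 in 3 cells must be {7,8,9}.
R1C2 = 9 − 1 = 8 completes the 9 across.
R2C1 = 11 − 9 = 2 completes the 11 down.
R2C2 = 9 − 2 = 7 completes the 9 across.
R3C2 = 17 − 8 = 9 completes the 17 across.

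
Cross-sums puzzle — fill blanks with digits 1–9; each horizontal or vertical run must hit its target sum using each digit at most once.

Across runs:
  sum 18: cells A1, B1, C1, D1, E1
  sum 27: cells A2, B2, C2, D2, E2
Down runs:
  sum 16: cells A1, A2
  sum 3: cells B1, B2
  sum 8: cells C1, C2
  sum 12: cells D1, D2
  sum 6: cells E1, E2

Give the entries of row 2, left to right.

9 2 5 7 4

16 in 2 cells must be {7,9}; 3 in 2 cells must be {1,2}.
Only 7 fits A1 under both its across sum 18 and down sum 16.
A2 = 16 − 7 = 9 completes the 16 down.
Nothing is forced directly, so branch on D1, whose candidates are 3 or 5. If D1 = 3: then D2 would have to be in {1,2,3,4,5,6,7,8} for the 27 across but in {9} for the 12 down — contradiction. So D1 = 5.
D2 = 12 − 5 = 7 completes the 12 down.
No cell is forced outright now. B1 can only be 1 or 2 (the digits allowed by both its 18 across and its 3 down). If B1 = 2: that forces E1 = 1, B2 = 1, after which E2 would have to be in {2,4,6,8} for the 27 across but in {5} for the 6 down — contradiction. So B1 = 1.
Given what's placed, E1 must be 2 to fit the 18 across and 6 down.
B2 = 3 − 1 = 2 completes the 3 down.
E2 = 6 − 2 = 4 completes the 6 down.
C1 = 18 − 15 = 3 completes the 18 across.
C2 = 27 − 22 = 5 completes the 27 across.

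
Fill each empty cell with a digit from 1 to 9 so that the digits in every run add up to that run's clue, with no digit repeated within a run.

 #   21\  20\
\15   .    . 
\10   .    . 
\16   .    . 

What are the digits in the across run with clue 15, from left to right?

8 7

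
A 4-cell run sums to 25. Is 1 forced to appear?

No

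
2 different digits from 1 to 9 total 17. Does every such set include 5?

No

The only way to make 17 from 2 distinct digits is {8,9}, which does not contain 5.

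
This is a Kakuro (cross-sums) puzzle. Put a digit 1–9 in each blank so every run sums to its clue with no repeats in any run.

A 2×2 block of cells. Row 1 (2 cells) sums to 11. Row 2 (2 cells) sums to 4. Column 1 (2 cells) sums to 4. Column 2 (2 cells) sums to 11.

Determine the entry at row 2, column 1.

1

4 in 2 cells must be {1,3}.
The 11 across and the 4 down share only 3, so (1,1) = 3.
(1,2) = 11 − 3 = 8 completes the 11 across.
(2,1) = 4 − 3 = 1 completes the 4 down.
(2,2) = 4 − 1 = 3 completes the 4 across.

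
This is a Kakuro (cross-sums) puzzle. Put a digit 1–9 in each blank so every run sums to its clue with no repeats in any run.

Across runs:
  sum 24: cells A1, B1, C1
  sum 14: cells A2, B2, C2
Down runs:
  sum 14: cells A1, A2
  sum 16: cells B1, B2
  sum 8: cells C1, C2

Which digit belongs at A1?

24 in 3 cells must be {7,8,9}; 16 in 2 cells must be {7,9}.
The 24 across and the 8 down share only 7, so C1 = 7.
C2 = 8 − 7 = 1 completes the 8 down.
Given what's placed, B1 must be 9 to fit the 24 across and 16 down.
B2 = 16 − 9 = 7 completes the 16 down.
A1 = 24 − 16 = 8 completes the 24 across.
A2 = 14 − 8 = 6 completes the 14 across.

8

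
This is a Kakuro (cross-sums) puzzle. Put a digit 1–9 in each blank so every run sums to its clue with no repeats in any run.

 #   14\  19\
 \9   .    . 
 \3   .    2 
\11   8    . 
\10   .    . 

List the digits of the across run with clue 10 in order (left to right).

3 in 2 cells must be {1,2}.
R2C1 = 3 − 2 = 1 completes the 3 across.
R3C2 = 11 − 8 = 3 completes the 11 across.
No cell is forced outright now. R1C1 can only be 2 or 3 (the digits allowed by both its 9 across and its 14 down). If R1C1 = 2: then R1C2 would have to be in {7} for the 9 across but in {5,6,8,9} for the 19 down — contradiction. So R1C1 = 3.
R1C2 = 9 − 3 = 6 completes the 9 across.
R4C1 = 14 − 12 = 2 completes the 14 down.
R4C2 = 10 − 2 = 8 completes the 10 across.

2, 8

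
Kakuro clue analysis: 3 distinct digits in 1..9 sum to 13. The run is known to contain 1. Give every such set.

{1,3,9}; {1,4,8}; {1,5,7}

3 distinct digits from 1–9 sum between 6 and 24.
Keeping only sets containing 1.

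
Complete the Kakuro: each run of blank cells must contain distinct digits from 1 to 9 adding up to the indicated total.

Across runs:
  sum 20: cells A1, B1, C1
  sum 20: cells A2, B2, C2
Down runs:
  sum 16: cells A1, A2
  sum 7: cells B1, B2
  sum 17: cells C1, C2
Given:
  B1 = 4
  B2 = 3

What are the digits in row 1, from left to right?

7, 4, 9

16 in 2 cells must be {7,9}; 17 in 2 cells must be {8,9}.
Given what's placed, C1 must be 9 to fit the 20 across and 17 down.
Given what's placed, A2 must be 9 to fit the 20 across and 16 down.
C2 = 20 − 12 = 8 completes the 20 across.
A1 = 20 − 13 = 7 completes the 20 across.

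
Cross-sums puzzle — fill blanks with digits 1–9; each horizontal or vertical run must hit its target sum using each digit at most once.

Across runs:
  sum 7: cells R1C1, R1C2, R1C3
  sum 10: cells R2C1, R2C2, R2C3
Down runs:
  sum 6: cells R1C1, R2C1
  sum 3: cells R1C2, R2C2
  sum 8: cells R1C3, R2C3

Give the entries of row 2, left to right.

2 1 7

7 in 3 cells must be {1,2,4}; 3 in 2 cells must be {1,2}.
Nothing is forced directly, so branch on R1C2, whose candidates are 1 or 2. If R1C2 = 1: that forces R1C3 = 2, R2C2 = 2, after which R2C3 would have to be in {1,3,5,7} for the 10 across but in {6} for the 8 down — contradiction. So R1C2 = 2.
Given what's placed, R1C3 must be 1 to fit the 7 across and 8 down.
R2C2 = 3 − 2 = 1 completes the 3 down.
R2C3 = 8 − 1 = 7 completes the 8 down.
R1C1 = 7 − 3 = 4 completes the 7 across.
R2C1 = 10 − 8 = 2 completes the 10 across.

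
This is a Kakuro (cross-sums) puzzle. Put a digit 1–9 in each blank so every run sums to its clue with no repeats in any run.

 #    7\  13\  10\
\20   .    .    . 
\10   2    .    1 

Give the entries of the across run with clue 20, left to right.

5, 6, 9

R1C1 = 7 − 2 = 5 completes the 7 down.
R1C3 = 10 − 1 = 9 completes the 10 down.
R2C2 = 10 − 3 = 7 completes the 10 across.
R1C2 = 20 − 14 = 6 completes the 20 across.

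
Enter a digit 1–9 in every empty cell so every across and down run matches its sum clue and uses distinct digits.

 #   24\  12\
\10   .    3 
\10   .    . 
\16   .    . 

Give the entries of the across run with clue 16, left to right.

9 7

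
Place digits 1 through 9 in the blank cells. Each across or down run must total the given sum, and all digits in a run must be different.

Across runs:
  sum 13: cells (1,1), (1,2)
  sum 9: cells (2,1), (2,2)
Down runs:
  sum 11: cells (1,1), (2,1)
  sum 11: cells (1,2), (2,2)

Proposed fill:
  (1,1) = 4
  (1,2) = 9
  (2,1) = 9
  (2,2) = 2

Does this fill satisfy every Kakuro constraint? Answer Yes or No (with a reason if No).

No — the down run (1,1)–(2,1) sums to 13, not 11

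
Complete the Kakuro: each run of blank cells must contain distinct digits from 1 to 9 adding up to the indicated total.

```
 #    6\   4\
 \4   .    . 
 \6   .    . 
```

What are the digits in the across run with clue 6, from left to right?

5 1

4 in 2 cells must be {1,3}.
The 4 across and the 6 down share only 1, so R1C1 = 1.
R1C2 = 4 − 1 = 3 completes the 4 across.
R2C1 = 6 − 1 = 5 completes the 6 down.
R2C2 = 6 − 5 = 1 completes the 6 across.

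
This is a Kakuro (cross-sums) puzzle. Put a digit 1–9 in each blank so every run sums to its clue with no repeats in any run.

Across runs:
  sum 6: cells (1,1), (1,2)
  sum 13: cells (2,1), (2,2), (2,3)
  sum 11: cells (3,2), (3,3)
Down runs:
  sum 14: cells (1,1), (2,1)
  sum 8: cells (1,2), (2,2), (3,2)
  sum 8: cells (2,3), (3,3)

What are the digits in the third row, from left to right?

4, 7

The 6 across and the 14 down share only 5, so (1,1) = 5.
(1,2) = 6 − 5 = 1 completes the 6 across.
(2,1) = 14 − 5 = 9 completes the 14 down.
(2,2) = 3: the only remaining digit allowed by both the 13 across and the 8 down.
(2,3) = 13 − 12 = 1 completes the 13 across.
(3,2) = 8 − 4 = 4 completes the 8 down.
(3,3) = 11 − 4 = 7 completes the 11 across.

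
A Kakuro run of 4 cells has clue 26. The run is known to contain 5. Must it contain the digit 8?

Every partition of 26 into 4 distinct digits under that restriction includes 8: {4,5,8,9}, {5,6,7,8}.

Yes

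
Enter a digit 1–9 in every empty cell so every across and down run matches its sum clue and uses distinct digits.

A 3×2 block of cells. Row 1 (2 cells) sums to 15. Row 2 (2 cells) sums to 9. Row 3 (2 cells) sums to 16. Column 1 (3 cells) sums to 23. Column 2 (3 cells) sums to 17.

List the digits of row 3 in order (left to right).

16 in 2 cells must be {7,9}; 23 in 3 cells must be {6,8,9}.
The 16 across and the 23 down share only 9, so (3,1) = 9.
(3,2) = 16 − 9 = 7 completes the 16 across.
Nothing is forced directly, so branch on (1,1), whose candidates are 6 or 8. If (1,1) = 8: then (1,2) would have to be in {7} for the 15 across but in {1,2,4,6,8,9} for the 17 down — contradiction. So (1,1) = 6.
(1,2) = 15 − 6 = 9 completes the 15 across.
(2,1) = 23 − 15 = 8 completes the 23 down.
(2,2) = 9 − 8 = 1 completes the 9 across.

9 7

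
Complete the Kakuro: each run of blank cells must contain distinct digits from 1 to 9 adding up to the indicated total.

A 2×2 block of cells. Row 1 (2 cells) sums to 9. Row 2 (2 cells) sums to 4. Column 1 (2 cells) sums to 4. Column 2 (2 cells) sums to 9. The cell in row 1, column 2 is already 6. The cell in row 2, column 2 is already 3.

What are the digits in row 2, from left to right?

4 in 2 cells must be {1,3}.
(1,1) = 9 − 6 = 3 completes the 9 across.
(2,1) = 4 − 3 = 1 completes the 4 across.

1 3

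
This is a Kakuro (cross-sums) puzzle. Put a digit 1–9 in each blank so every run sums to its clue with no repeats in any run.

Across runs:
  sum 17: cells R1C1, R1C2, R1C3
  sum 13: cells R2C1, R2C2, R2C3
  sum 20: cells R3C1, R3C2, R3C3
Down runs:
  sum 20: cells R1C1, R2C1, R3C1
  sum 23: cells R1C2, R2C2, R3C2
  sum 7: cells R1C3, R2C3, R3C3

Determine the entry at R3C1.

7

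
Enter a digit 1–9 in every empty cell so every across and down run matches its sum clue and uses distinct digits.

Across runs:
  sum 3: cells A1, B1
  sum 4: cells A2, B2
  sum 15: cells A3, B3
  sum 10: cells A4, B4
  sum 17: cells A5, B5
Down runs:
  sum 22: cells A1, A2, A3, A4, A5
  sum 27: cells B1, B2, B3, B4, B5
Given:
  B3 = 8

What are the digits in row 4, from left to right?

3 in 2 cells must be {1,2}; 4 in 2 cells must be {1,3}; 17 in 2 cells must be {8,9}.
A3 = 15 − 8 = 7 completes the 15 across.
Given what's placed, B5 must be 9 to fit the 17 across and 27 down.
A5 = 17 − 9 = 8 completes the 17 across.
A2 = 1: the only remaining digit allowed by both the 4 across and the 22 down.
B2 = 4 − 1 = 3 completes the 4 across.
Given what's placed, A1 must be 2 to fit the 3 across and 22 down.
B1 = 3 − 2 = 1 completes the 3 across.
A4 = 22 − 18 = 4 completes the 22 down.
B4 = 10 − 4 = 6 completes the 10 across.

4 6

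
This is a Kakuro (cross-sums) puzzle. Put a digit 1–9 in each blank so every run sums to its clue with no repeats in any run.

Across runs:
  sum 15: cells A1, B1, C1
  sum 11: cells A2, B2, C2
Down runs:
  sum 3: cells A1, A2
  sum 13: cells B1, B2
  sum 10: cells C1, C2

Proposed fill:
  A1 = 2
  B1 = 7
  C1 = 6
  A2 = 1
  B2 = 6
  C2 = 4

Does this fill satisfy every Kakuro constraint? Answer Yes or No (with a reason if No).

Yes

Across: 2+7+6=15; 1+6+4=11. Down: 2+1=3; 7+6=13; 6+4=10. No digit repeats within any run.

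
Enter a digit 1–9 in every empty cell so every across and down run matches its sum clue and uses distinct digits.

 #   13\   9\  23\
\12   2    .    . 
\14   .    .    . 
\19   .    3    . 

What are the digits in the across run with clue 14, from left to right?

4, 2, 8

23 in 3 cells must be {6,8,9}.
R3C1 = 7: the only remaining digit allowed by both the 19 across and the 13 down.
R3C3 = 19 − 10 = 9 completes the 19 across.
Given what's placed, R1C3 must be 6 to fit the 12 across and 23 down.
R2C1 = 13 − 9 = 4 completes the 13 down.
R2C3 = 23 − 15 = 8 completes the 23 down.
R1C2 = 12 − 8 = 4 completes the 12 across.
R2C2 = 14 − 12 = 2 completes the 14 across.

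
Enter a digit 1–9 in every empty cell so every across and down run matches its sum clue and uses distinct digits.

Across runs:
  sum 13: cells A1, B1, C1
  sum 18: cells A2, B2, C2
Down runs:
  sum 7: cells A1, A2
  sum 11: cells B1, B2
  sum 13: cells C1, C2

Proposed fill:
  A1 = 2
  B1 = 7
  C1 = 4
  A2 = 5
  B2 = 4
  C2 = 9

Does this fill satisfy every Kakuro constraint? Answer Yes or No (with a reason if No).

Across: 2+7+4=13; 5+4+9=18. Down: 2+5=7; 7+4=11; 4+9=13. No digit repeats within any run.

Yes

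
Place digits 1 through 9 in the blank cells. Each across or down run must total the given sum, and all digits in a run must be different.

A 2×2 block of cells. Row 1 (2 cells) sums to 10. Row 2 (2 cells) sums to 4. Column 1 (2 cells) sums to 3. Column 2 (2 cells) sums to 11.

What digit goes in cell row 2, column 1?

1

4 in 2 cells must be {1,3}; 3 in 2 cells must be {1,2}.
The 4 across and the 3 down share only 1, so (2,1) = 1.
(2,2) = 4 − 1 = 3 completes the 4 across.
(1,1) = 3 − 1 = 2 completes the 3 down.
(1,2) = 10 − 2 = 8 completes the 10 across.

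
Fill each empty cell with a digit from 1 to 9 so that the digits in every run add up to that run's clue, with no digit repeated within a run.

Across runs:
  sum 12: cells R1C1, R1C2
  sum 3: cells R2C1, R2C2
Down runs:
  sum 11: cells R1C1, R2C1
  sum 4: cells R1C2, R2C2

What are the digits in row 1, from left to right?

3 in 2 cells must be {1,2}; 4 in 2 cells must be {1,3}.
The 12 across and the 4 down share only 3, so R1C2 = 3.
The 3 across and the 11 down share only 2, so R2C1 = 2.
R2C2 = 3 − 2 = 1 completes the 3 across.
R1C1 = 12 − 3 = 9 completes the 12 across.

9, 3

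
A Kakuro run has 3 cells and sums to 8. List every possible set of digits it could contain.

{1,2,5}; {1,3,4}

3 distinct digits from 1–9 sum between 6 and 24.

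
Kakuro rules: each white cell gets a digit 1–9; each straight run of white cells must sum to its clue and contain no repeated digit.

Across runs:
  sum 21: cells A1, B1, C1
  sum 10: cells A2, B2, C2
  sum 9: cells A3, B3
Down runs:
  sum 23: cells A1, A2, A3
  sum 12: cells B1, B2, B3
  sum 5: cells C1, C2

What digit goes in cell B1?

23 in 3 cells must be {6,8,9}.
Only 4 fits C1 under both its across sum 21 and down sum 5.
The 10 across and the 23 down share only 6, so A2 = 6.
C2 = 5 − 4 = 1 completes the 5 down.
A3 = 8: the only remaining digit allowed by both the 9 across and the 23 down.
B3 = 9 − 8 = 1 completes the 9 across.
A1 = 23 − 14 = 9 completes the 23 down.
B1 = 21 − 13 = 8 completes the 21 across.

8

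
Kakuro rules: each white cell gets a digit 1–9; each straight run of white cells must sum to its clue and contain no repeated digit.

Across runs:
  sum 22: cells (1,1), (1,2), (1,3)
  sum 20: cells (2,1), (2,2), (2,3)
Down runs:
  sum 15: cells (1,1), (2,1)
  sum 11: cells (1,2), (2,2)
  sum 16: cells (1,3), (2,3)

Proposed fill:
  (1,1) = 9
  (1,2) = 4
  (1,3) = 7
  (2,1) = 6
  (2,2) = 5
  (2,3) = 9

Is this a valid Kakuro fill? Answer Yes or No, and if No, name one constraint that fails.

No — the across run (1,1)–(1,3) sums to 20, not 22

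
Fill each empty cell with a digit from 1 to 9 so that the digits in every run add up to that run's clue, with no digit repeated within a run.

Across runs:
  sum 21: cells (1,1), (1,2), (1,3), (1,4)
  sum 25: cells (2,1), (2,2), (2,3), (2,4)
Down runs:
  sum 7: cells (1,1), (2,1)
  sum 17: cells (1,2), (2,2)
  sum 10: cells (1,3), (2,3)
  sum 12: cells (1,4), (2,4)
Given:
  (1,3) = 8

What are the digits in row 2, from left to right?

6, 8, 2, 9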